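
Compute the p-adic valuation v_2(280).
v_2(280) = 3

v_2(n) is the largest exponent k such that 2^k divides n. Factor out: 280 = 2^3 · 35. (Sign doesn't affect v_p.) So v_2(280) = 3.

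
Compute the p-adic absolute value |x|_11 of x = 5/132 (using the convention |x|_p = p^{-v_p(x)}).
|5/132|_11 = 11

Step 1 — compute v_11(x) by factoring powers of 11 out of the numerator and denominator: v_11(5/132) = -1. Step 2 — apply |x|_p = p^{-v_p(x)} = 11^{1} = 11.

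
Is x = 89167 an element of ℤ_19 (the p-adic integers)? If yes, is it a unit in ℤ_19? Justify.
x ∈ ℤ_19 but not a unit; v_19(x) = 3 > 0

ℤ_19 = {x ∈ ℚ_19 : v_19(x) ≥ 0} and ℤ_19^× = {x ∈ ℤ_19 : v_19(x) = 0}. Here v_19(89167) = v_19(num) − v_19(den) = 3; compare against these criteria.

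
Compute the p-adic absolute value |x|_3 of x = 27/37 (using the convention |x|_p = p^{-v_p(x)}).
|27/37|_3 = 1/27

Step 1 — compute v_3(x) by factoring powers of 3 out of the numerator and denominator: v_3(27/37) = 3. Step 2 — apply |x|_p = p^{-v_p(x)} = 3^{-3} = 1/27.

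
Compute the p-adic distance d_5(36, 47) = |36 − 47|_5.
d_5(36, 47) = 1

Step 1 — x − y = 36 − 47 = -11. Step 2 — v_5(-11) = 0 (factor: -11 = −(5^0 · 11); the sign does not affect v_p). Step 3 — |x − y|_5 = 5^{0} = 1.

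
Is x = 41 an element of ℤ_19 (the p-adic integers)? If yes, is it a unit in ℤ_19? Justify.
x ∈ ℤ_19^× (unit); v_19(x) = 0

ℤ_19 = {x ∈ ℚ_19 : v_19(x) ≥ 0} and ℤ_19^× = {x ∈ ℤ_19 : v_19(x) = 0}. Here v_19(41) = v_19(num) − v_19(den) = 0; compare against these criteria.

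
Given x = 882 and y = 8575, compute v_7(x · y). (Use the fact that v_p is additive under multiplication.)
v_7(7563150) = 5

v_p(x) = 2 (factor: 882 = 7^2 · 18); v_p(y) = 3 (factor: 8575 = 7^3 · 25). Additivity: v_p(xy) = v_p(x) + v_p(y) = 2 + 3 = 5. (Direct check: xy = 7563150 = 7^5 · (450).)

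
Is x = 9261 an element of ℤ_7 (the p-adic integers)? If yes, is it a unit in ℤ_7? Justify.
x ∈ ℤ_7 but not a unit; v_7(x) = 3 > 0

ℤ_7 = {x ∈ ℚ_7 : v_7(x) ≥ 0} and ℤ_7^× = {x ∈ ℤ_7 : v_7(x) = 0}. Here v_7(9261) = v_7(num) − v_7(den) = 3; compare against these criteria.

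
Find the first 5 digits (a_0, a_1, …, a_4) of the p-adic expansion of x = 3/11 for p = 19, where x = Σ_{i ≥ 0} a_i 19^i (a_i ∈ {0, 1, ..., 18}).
(a_0, …, a_4) = (2, 12, 8, 3, 5)

v_19(3/11) = 0 (numerator and denominator both coprime to 19), so x ∈ ℤ_19^×. Compute digits iteratively via a_i = x_i mod 19, x_{i+1} = (x_i − a_i)/19, with x_0 = x:
  x_0 = 3/11;  a_0 = 2;  x_1 = (x_0 − 2)/19 = -1/11
  x_1 = -1/11;  a_1 = 12;  x_2 = (x_1 − 12)/19 = -7/11
  x_2 = -7/11;  a_2 = 8;  x_3 = (x_2 − 8)/19 = -5/11
  x_3 = -5/11;  a_3 = 3;  x_4 = (x_3 − 3)/19 = -2/11
  x_4 = -2/11;  a_4 = 5;  x_5 = (x_4 − 5)/19 = -3/11
Digits: (2, 12, 8, 3, 5).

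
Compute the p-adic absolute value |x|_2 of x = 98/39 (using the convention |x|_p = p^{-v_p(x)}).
|98/39|_2 = 1/2

Step 1 — compute v_2(x) by factoring powers of 2 out of the numerator and denominator: v_2(98/39) = 1. Step 2 — apply |x|_p = p^{-v_p(x)} = 2^{-1} = 1/2.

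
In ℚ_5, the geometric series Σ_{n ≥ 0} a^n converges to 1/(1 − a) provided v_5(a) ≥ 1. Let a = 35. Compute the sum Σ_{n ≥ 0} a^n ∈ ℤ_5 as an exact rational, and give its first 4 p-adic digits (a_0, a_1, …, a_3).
Σ a^n = 1/(1 − a) = -1/34;  first 4 digits = (1, 2, 0, 3)

v_5(a) = 1 ≥ 1, so the series converges in ℤ_5 to 1/(1 − a) = 1/(1 − 35) = -1/34. Expand this rational in ℤ_5: compute digits iteratively via d_i = x_i mod 5, x_{i+1} = (x_i − d_i)/5. The first 4 digits are (1, 2, 0, 3).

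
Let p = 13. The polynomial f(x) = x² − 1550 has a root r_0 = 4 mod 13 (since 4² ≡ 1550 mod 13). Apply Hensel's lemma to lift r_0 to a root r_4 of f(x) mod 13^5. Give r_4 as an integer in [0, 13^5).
r_4 = 107046 (mod 371293)

Hensel's recurrence: r_{i+1} = r_i − f(r_i)·(f′(r_i))^{-1} mod 13^{i+2}, with f′(x) = 2x. Iterate:
  r_0 = 4 (mod 13)
  r_1 = 69 (mod 169)
  r_2 = 1590 (mod 2197)
  r_3 = 21363 (mod 28561)
  r_4 = 107046 (mod 371293)
Final: r_4 = 107046, and one checks f(r_4) ≡ 0 mod 13^5.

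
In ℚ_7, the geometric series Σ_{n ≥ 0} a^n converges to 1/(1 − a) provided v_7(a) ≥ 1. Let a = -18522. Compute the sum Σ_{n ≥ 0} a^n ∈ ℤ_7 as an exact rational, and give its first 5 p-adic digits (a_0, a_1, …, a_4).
Σ a^n = 1/(1 − a) = 1/18523;  first 5 digits = (1, 0, 0, 2, 6)

v_7(a) = 3 ≥ 1, so the series converges in ℤ_7 to 1/(1 − a) = 1/(1 − (-18522)) = 1/18523. Expand this rational in ℤ_7: compute digits iteratively via d_i = x_i mod 7, x_{i+1} = (x_i − d_i)/7. The first 5 digits are (1, 0, 0, 2, 6).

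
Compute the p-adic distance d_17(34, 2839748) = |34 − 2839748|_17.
d_17(34, 2839748) = 1/1419857

Step 1 — x − y = 34 − 2839748 = -2839714. Step 2 — v_17(-2839714) = 5 (factor: -2839714 = −(17^5 · 2); the sign does not affect v_p). Step 3 — |x − y|_17 = 17^{-5} = 1/1419857.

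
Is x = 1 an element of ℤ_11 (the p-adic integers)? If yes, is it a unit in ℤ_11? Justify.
x ∈ ℤ_11^× (unit); v_11(x) = 0

ℤ_11 = {x ∈ ℚ_11 : v_11(x) ≥ 0} and ℤ_11^× = {x ∈ ℤ_11 : v_11(x) = 0}. Here v_11(1) = v_11(num) − v_11(den) = 0; compare against these criteria.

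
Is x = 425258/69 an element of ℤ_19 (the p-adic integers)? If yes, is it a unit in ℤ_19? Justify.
x ∈ ℤ_19 but not a unit; v_19(x) = 3 > 0

ℤ_19 = {x ∈ ℚ_19 : v_19(x) ≥ 0} and ℤ_19^× = {x ∈ ℤ_19 : v_19(x) = 0}. Here v_19(425258/69) = v_19(num) − v_19(den) = 3; compare against these criteria.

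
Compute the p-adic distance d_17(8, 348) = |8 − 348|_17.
d_17(8, 348) = 1/17

Step 1 — x − y = 8 − 348 = -340. Step 2 — v_17(-340) = 1 (factor: -340 = −(17^1 · 20); the sign does not affect v_p). Step 3 — |x − y|_17 = 17^{-1} = 1/17.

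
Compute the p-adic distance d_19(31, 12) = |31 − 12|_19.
d_19(31, 12) = 1/19

Step 1 — x − y = 31 − 12 = 19. Step 2 — v_19(19) = 1 (factor: 19 = (19^1 · 1); the sign does not affect v_p). Step 3 — |x − y|_19 = 19^{-1} = 1/19.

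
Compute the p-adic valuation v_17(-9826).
v_17(-9826) = 3

v_17(n) is the largest exponent k such that 17^k divides n. Factor out: -9826 = -17^3 · 2. (Sign doesn't affect v_p.) So v_17(-9826) = 3.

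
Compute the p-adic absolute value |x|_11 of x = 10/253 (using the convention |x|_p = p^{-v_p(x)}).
|10/253|_11 = 11

Step 1 — compute v_11(x) by factoring powers of 11 out of the numerator and denominator: v_11(10/253) = -1. Step 2 — apply |x|_p = p^{-v_p(x)} = 11^{1} = 11.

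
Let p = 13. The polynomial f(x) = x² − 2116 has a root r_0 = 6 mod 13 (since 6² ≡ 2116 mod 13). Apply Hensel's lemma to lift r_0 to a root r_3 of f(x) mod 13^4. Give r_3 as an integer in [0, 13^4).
r_3 = 28515 (mod 28561)

Hensel's recurrence: r_{i+1} = r_i − f(r_i)·(f′(r_i))^{-1} mod 13^{i+2}, with f′(x) = 2x. Iterate:
  r_0 = 6 (mod 13)
  r_1 = 123 (mod 169)
  r_2 = 2151 (mod 2197)
  r_3 = 28515 (mod 28561)
Final: r_3 = 28515, and one checks f(r_3) ≡ 0 mod 13^4.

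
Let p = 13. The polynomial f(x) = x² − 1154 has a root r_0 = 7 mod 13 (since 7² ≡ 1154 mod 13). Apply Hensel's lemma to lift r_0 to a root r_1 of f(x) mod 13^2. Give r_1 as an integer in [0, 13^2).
r_1 = 98 (mod 169)

Hensel's recurrence: r_{i+1} = r_i − f(r_i)·(f′(r_i))^{-1} mod 13^{i+2}, with f′(x) = 2x. Iterate:
  r_0 = 7 (mod 13)
  r_1 = 98 (mod 169)
Final: r_1 = 98, and one checks f(r_1) ≡ 0 mod 13^2.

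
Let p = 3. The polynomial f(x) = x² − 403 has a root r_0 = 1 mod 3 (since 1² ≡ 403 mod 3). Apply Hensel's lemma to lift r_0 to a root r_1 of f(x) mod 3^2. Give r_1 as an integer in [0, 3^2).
r_1 = 4 (mod 9)

Hensel's recurrence: r_{i+1} = r_i − f(r_i)·(f′(r_i))^{-1} mod 3^{i+2}, with f′(x) = 2x. Iterate:
  r_0 = 1 (mod 3)
  r_1 = 4 (mod 9)
Final: r_1 = 4, and one checks f(r_1) ≡ 0 mod 3^2.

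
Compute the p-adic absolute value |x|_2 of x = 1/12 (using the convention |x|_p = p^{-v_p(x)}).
|1/12|_2 = 4

Step 1 — compute v_2(x) by factoring powers of 2 out of the numerator and denominator: v_2(1/12) = -2. Step 2 — apply |x|_p = p^{-v_p(x)} = 2^{2} = 4.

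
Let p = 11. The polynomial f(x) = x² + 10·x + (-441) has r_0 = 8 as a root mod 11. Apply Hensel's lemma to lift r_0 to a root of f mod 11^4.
r_3 = 12999 (mod 14641)

Hensel: r_{i+1} = r_i − f(r_i)·(f′(r_i))^{-1} mod 11^{i+2}, f′(x) = 2x + 10. Iterate:
  r_0 = 8 (mod 11)
  r_1 = 52 (mod 121)
  r_2 = 1020 (mod 1331)
  r_3 = 12999 (mod 14641)
Final: r = 12999 satisfies f(r) ≡ 0 mod 11^4.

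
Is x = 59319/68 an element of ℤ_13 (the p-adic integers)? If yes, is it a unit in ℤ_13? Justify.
x ∈ ℤ_13 but not a unit; v_13(x) = 3 > 0

ℤ_13 = {x ∈ ℚ_13 : v_13(x) ≥ 0} and ℤ_13^× = {x ∈ ℤ_13 : v_13(x) = 0}. Here v_13(59319/68) = v_13(num) − v_13(den) = 3; compare against these criteria.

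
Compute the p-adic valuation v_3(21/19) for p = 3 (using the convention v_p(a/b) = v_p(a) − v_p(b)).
v_3(21/19) = 1

Factor powers of 3 from the numerator and denominator of the reduced fraction: 21 = 3^1 · 7 and 19 = 3^0 · 19. Apply v_p(a/b) = v_p(a) − v_p(b): v_3(21/19) = 1 − 0 = 1.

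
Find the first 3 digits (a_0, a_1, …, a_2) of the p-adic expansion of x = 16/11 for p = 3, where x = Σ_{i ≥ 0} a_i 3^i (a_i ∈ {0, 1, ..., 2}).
(a_0, …, a_2) = (2, 2, 2)

v_3(16/11) = 0 (numerator and denominator both coprime to 3), so x ∈ ℤ_3^×. Compute digits iteratively via a_i = x_i mod 3, x_{i+1} = (x_i − a_i)/3, with x_0 = x:
  x_0 = 16/11;  a_0 = 2;  x_1 = (x_0 − 2)/3 = -2/11
  x_1 = -2/11;  a_1 = 2;  x_2 = (x_1 − 2)/3 = -8/11
  x_2 = -8/11;  a_2 = 2;  x_3 = (x_2 − 2)/3 = -10/11
Digits: (2, 2, 2).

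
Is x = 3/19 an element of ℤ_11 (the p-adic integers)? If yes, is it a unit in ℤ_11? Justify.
x ∈ ℤ_11^× (unit); v_11(x) = 0

ℤ_11 = {x ∈ ℚ_11 : v_11(x) ≥ 0} and ℤ_11^× = {x ∈ ℤ_11 : v_11(x) = 0}. Here v_11(3/19) = v_11(num) − v_11(den) = 0; compare against these criteria.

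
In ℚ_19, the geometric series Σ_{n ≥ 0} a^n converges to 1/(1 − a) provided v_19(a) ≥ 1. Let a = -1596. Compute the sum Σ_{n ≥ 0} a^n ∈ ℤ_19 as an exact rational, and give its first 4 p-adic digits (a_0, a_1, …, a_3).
Σ a^n = 1/(1 − a) = 1/1597;  first 4 digits = (1, 11, 2, 11)

v_19(a) = 1 ≥ 1, so the series converges in ℤ_19 to 1/(1 − a) = 1/(1 − (-1596)) = 1/1597. Expand this rational in ℤ_19: compute digits iteratively via d_i = x_i mod 19, x_{i+1} = (x_i − d_i)/19. The first 4 digits are (1, 11, 2, 11).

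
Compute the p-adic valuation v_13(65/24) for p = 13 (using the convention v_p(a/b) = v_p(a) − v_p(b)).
v_13(65/24) = 1

Factor powers of 13 from the numerator and denominator of the reduced fraction: 65 = 13^1 · 5 and 24 = 13^0 · 24. Apply v_p(a/b) = v_p(a) − v_p(b): v_13(65/24) = 1 − 0 = 1.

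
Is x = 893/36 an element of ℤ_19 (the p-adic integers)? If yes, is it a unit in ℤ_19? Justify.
x ∈ ℤ_19 but not a unit; v_19(x) = 1 > 0

ℤ_19 = {x ∈ ℚ_19 : v_19(x) ≥ 0} and ℤ_19^× = {x ∈ ℤ_19 : v_19(x) = 0}. Here v_19(893/36) = v_19(num) − v_19(den) = 1; compare against these criteria.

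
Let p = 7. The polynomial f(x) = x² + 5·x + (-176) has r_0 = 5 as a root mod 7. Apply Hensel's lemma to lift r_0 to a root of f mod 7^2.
r_1 = 33 (mod 49)

Hensel: r_{i+1} = r_i − f(r_i)·(f′(r_i))^{-1} mod 7^{i+2}, f′(x) = 2x + 5. Iterate:
  r_0 = 5 (mod 7)
  r_1 = 33 (mod 49)
Final: r = 33 satisfies f(r) ≡ 0 mod 7^2.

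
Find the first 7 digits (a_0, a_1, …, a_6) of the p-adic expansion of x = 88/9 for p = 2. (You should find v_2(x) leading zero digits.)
(a_0, …, a_6) = (0, 0, 0, 1, 1, 0, 0)

v_2(88/9) = 3, so a_0 = ... = a_2 = 0. Factor out: x = 2^3 · u with u = 11/9 a unit in ℤ_2. Expand u iteratively via a_{v+i} = u_i mod 2, u_{i+1} = (u_i − a_{v+i})/2:
  u_0 = 11/9;  a_3 = 1;  u_1 = (u_0 − 1)/2 = 1/9
  u_1 = 1/9;  a_4 = 1;  u_2 = (u_1 − 1)/2 = -4/9
  u_2 = -4/9;  a_5 = 0;  u_3 = (u_2 − 0)/2 = -2/9
  u_3 = -2/9;  a_6 = 0;  u_4 = (u_3 − 0)/2 = -1/9
Digits: (0, 0, 0, 1, 1, 0, 0).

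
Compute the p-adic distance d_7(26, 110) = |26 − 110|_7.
d_7(26, 110) = 1/7

Step 1 — x − y = 26 − 110 = -84. Step 2 — v_7(-84) = 1 (factor: -84 = −(7^1 · 12); the sign does not affect v_p). Step 3 — |x − y|_7 = 7^{-1} = 1/7.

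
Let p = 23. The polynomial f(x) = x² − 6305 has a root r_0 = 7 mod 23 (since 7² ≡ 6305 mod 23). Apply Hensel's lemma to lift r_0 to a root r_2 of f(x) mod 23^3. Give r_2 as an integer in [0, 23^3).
r_2 = 2721 (mod 12167)

Hensel's recurrence: r_{i+1} = r_i − f(r_i)·(f′(r_i))^{-1} mod 23^{i+2}, with f′(x) = 2x. Iterate:
  r_0 = 7 (mod 23)
  r_1 = 76 (mod 529)
  r_2 = 2721 (mod 12167)
Final: r_2 = 2721, and one checks f(r_2) ≡ 0 mod 23^3.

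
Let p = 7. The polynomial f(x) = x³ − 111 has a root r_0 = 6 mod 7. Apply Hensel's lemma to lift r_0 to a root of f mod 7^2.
r_1 = 20 (mod 49)

Hensel: r_{i+1} = r_i − f(r_i)/f′(r_i) mod 7^{i+2}, where f′(x) = 3x². Iterate:
  r_0 = 6 (mod 7)
  r_1 = 20 (mod 49)
Final: r = 20 with f(r) ≡ 0 mod 7^2.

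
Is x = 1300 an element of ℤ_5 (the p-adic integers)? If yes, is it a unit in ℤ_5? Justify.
x ∈ ℤ_5 but not a unit; v_5(x) = 2 > 0

ℤ_5 = {x ∈ ℚ_5 : v_5(x) ≥ 0} and ℤ_5^× = {x ∈ ℤ_5 : v_5(x) = 0}. Here v_5(1300) = v_5(num) − v_5(den) = 2; compare against these criteria.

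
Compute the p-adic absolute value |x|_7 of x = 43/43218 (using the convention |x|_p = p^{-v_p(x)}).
|43/43218|_7 = 2401

Step 1 — compute v_7(x) by factoring powers of 7 out of the numerator and denominator: v_7(43/43218) = -4. Step 2 — apply |x|_p = p^{-v_p(x)} = 7^{4} = 2401.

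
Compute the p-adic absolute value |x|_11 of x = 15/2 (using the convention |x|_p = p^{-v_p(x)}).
|15/2|_11 = 1

Step 1 — compute v_11(x) by factoring powers of 11 out of the numerator and denominator: v_11(15/2) = 0. Step 2 — apply |x|_p = p^{-v_p(x)} = 11^{0} = 1.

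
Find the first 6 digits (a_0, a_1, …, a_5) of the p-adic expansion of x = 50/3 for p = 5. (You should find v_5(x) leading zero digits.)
(a_0, …, a_5) = (0, 0, 4, 1, 3, 1)

v_5(50/3) = 2, so a_0 = ... = a_1 = 0. Factor out: x = 5^2 · u with u = 2/3 a unit in ℤ_5. Expand u iteratively via a_{v+i} = u_i mod 5, u_{i+1} = (u_i − a_{v+i})/5:
  u_0 = 2/3;  a_2 = 4;  u_1 = (u_0 − 4)/5 = -2/3
  u_1 = -2/3;  a_3 = 1;  u_2 = (u_1 − 1)/5 = -1/3
  u_2 = -1/3;  a_4 = 3;  u_3 = (u_2 − 3)/5 = -2/3
  u_3 = -2/3;  a_5 = 1;  u_4 = (u_3 − 1)/5 = -1/3
Digits: (0, 0, 4, 1, 3, 1).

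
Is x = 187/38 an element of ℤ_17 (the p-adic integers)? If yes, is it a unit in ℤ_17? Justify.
x ∈ ℤ_17 but not a unit; v_17(x) = 1 > 0

ℤ_17 = {x ∈ ℚ_17 : v_17(x) ≥ 0} and ℤ_17^× = {x ∈ ℤ_17 : v_17(x) = 0}. Here v_17(187/38) = v_17(num) − v_17(den) = 1; compare against these criteria.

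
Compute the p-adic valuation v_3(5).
v_3(5) = 0

v_3(n) is the largest exponent k such that 3^k divides n. Factor out: 5 = 3^0 · 5. (Sign doesn't affect v_p.) So v_3(5) = 0.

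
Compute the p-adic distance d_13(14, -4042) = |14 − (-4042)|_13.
d_13(14, -4042) = 1/169

Step 1 — x − y = 14 − (-4042) = 4056. Step 2 — v_13(4056) = 2 (factor: 4056 = (13^2 · 24); the sign does not affect v_p). Step 3 — |x − y|_13 = 13^{-2} = 1/169.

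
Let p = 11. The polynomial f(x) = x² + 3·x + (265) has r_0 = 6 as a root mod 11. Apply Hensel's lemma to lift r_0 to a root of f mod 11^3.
r_2 = 864 (mod 1331)

Hensel: r_{i+1} = r_i − f(r_i)·(f′(r_i))^{-1} mod 11^{i+2}, f′(x) = 2x + 3. Iterate:
  r_0 = 6 (mod 11)
  r_1 = 17 (mod 121)
  r_2 = 864 (mod 1331)
Final: r = 864 satisfies f(r) ≡ 0 mod 11^3.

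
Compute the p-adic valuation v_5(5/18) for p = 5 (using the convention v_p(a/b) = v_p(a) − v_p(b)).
v_5(5/18) = 1

Factor powers of 5 from the numerator and denominator of the reduced fraction: 5 = 5^1 · 1 and 18 = 5^0 · 18. Apply v_p(a/b) = v_p(a) − v_p(b): v_5(5/18) = 1 − 0 = 1.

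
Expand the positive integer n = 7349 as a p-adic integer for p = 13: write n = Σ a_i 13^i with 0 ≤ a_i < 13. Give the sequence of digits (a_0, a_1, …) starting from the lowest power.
(a_0, a_1, …) = (4, 6, 4, 3)

Repeated division by 13 gives the digits low-to-high: 7349 = 4 + 6·13^1 + 4·13^2 + 3·13^3. Digit sequence: (4, 6, 4, 3).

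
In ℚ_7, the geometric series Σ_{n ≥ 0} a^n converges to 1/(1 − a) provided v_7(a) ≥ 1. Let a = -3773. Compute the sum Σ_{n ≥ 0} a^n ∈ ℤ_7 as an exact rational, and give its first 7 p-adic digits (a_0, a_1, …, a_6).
Σ a^n = 1/(1 − a) = 1/3774;  first 7 digits = (1, 0, 0, 3, 5, 6, 1)

v_7(a) = 3 ≥ 1, so the series converges in ℤ_7 to 1/(1 − a) = 1/(1 − (-3773)) = 1/3774. Expand this rational in ℤ_7: compute digits iteratively via d_i = x_i mod 7, x_{i+1} = (x_i − d_i)/7. The first 7 digits are (1, 0, 0, 3, 5, 6, 1).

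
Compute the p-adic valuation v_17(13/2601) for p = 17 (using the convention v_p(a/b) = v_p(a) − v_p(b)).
v_17(13/2601) = -2

Factor powers of 17 from the numerator and denominator of the reduced fraction: 13 = 17^0 · 13 and 2601 = 17^2 · 9. Apply v_p(a/b) = v_p(a) − v_p(b): v_17(13/2601) = 0 − 2 = -2.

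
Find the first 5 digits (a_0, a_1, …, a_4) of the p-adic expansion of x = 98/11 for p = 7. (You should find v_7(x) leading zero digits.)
(a_0, …, a_4) = (0, 0, 4, 2, 6)

v_7(98/11) = 2, so a_0 = ... = a_1 = 0. Factor out: x = 7^2 · u with u = 2/11 a unit in ℤ_7. Expand u iteratively via a_{v+i} = u_i mod 7, u_{i+1} = (u_i − a_{v+i})/7:
  u_0 = 2/11;  a_2 = 4;  u_1 = (u_0 − 4)/7 = -6/11
  u_1 = -6/11;  a_3 = 2;  u_2 = (u_1 − 2)/7 = -4/11
  u_2 = -4/11;  a_4 = 6;  u_3 = (u_2 − 6)/7 = -10/11
Digits: (0, 0, 4, 2, 6).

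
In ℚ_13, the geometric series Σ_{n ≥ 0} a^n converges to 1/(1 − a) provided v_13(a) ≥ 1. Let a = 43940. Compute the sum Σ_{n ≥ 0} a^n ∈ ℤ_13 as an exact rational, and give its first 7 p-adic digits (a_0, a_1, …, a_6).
Σ a^n = 1/(1 − a) = -1/43939;  first 7 digits = (1, 0, 0, 7, 1, 0, 10)

v_13(a) = 3 ≥ 1, so the series converges in ℤ_13 to 1/(1 − a) = 1/(1 − 43940) = -1/43939. Expand this rational in ℤ_13: compute digits iteratively via d_i = x_i mod 13, x_{i+1} = (x_i − d_i)/13. The first 7 digits are (1, 0, 0, 7, 1, 0, 10).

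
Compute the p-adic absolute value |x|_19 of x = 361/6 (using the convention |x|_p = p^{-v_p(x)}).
|361/6|_19 = 1/361

Step 1 — compute v_19(x) by factoring powers of 19 out of the numerator and denominator: v_19(361/6) = 2. Step 2 — apply |x|_p = p^{-v_p(x)} = 19^{-2} = 1/361.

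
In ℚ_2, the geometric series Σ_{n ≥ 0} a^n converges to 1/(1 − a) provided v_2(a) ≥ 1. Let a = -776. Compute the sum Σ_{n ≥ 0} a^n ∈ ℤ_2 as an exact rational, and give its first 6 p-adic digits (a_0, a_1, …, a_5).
Σ a^n = 1/(1 − a) = 1/777;  first 6 digits = (1, 0, 0, 1, 1, 1)

v_2(a) = 3 ≥ 1, so the series converges in ℤ_2 to 1/(1 − a) = 1/(1 − (-776)) = 1/777. Expand this rational in ℤ_2: compute digits iteratively via d_i = x_i mod 2, x_{i+1} = (x_i − d_i)/2. The first 6 digits are (1, 0, 0, 1, 1, 1).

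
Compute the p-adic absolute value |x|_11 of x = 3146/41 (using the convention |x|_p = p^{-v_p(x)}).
|3146/41|_11 = 1/121

Step 1 — compute v_11(x) by factoring powers of 11 out of the numerator and denominator: v_11(3146/41) = 2. Step 2 — apply |x|_p = p^{-v_p(x)} = 11^{-2} = 1/121.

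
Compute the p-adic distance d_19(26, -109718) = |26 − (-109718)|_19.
d_19(26, -109718) = 1/6859

Step 1 — x − y = 26 − (-109718) = 109744. Step 2 — v_19(109744) = 3 (factor: 109744 = (19^3 · 16); the sign does not affect v_p). Step 3 — |x − y|_19 = 19^{-3} = 1/6859.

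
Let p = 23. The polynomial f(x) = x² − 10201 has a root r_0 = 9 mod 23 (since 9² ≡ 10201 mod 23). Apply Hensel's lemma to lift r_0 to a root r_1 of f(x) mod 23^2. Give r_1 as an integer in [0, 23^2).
r_1 = 101 (mod 529)

Hensel's recurrence: r_{i+1} = r_i − f(r_i)·(f′(r_i))^{-1} mod 23^{i+2}, with f′(x) = 2x. Iterate:
  r_0 = 9 (mod 23)
  r_1 = 101 (mod 529)
Final: r_1 = 101, and one checks f(r_1) ≡ 0 mod 23^2.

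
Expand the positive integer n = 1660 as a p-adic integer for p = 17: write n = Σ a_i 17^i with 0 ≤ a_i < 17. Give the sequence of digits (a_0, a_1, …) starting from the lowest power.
(a_0, a_1, …) = (11, 12, 5)

Repeated division by 17 gives the digits low-to-high: 1660 = 11 + 12·17^1 + 5·17^2. Digit sequence: (11, 12, 5).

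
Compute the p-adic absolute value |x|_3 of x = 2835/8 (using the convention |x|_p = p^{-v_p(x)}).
|2835/8|_3 = 1/81

Step 1 — compute v_3(x) by factoring powers of 3 out of the numerator and denominator: v_3(2835/8) = 4. Step 2 — apply |x|_p = p^{-v_p(x)} = 3^{-4} = 1/81.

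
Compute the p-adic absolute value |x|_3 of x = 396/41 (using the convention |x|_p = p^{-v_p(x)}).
|396/41|_3 = 1/9

Step 1 — compute v_3(x) by factoring powers of 3 out of the numerator and denominator: v_3(396/41) = 2. Step 2 — apply |x|_p = p^{-v_p(x)} = 3^{-2} = 1/9.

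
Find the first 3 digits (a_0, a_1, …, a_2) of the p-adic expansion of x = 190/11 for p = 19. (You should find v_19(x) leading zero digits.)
(a_0, …, a_2) = (0, 13, 8)

v_19(190/11) = 1, so a_0 = ... = a_0 = 0. Factor out: x = 19^1 · u with u = 10/11 a unit in ℤ_19. Expand u iteratively via a_{v+i} = u_i mod 19, u_{i+1} = (u_i − a_{v+i})/19:
  u_0 = 10/11;  a_1 = 13;  u_1 = (u_0 − 13)/19 = -7/11
  u_1 = -7/11;  a_2 = 8;  u_2 = (u_1 − 8)/19 = -5/11
Digits: (0, 13, 8).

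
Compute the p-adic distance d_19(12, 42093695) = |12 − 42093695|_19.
d_19(12, 42093695) = 1/2476099

Step 1 — x − y = 12 − 42093695 = -42093683. Step 2 — v_19(-42093683) = 5 (factor: -42093683 = −(19^5 · 17); the sign does not affect v_p). Step 3 — |x − y|_19 = 19^{-5} = 1/2476099.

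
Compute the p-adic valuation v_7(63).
v_7(63) = 1

v_7(n) is the largest exponent k such that 7^k divides n. Factor out: 63 = 7^1 · 9. (Sign doesn't affect v_p.) So v_7(63) = 1.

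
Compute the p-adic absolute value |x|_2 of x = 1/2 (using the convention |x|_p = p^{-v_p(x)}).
|1/2|_2 = 2

Step 1 — compute v_2(x) by factoring powers of 2 out of the numerator and denominator: v_2(1/2) = -1. Step 2 — apply |x|_p = p^{-v_p(x)} = 2^{1} = 2.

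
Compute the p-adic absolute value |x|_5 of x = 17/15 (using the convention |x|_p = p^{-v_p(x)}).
|17/15|_5 = 5

Step 1 — compute v_5(x) by factoring powers of 5 out of the numerator and denominator: v_5(17/15) = -1. Step 2 — apply |x|_p = p^{-v_p(x)} = 5^{1} = 5.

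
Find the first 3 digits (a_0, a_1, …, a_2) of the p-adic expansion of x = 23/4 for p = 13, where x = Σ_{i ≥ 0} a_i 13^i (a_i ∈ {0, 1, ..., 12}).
(a_0, …, a_2) = (9, 3, 3)

v_13(23/4) = 0 (numerator and denominator both coprime to 13), so x ∈ ℤ_13^×. Compute digits iteratively via a_i = x_i mod 13, x_{i+1} = (x_i − a_i)/13, with x_0 = x:
  x_0 = 23/4;  a_0 = 9;  x_1 = (x_0 − 9)/13 = -1/4
  x_1 = -1/4;  a_1 = 3;  x_2 = (x_1 − 3)/13 = -1/4
  x_2 = -1/4;  a_2 = 3;  x_3 = (x_2 − 3)/13 = -1/4
Digits: (9, 3, 3).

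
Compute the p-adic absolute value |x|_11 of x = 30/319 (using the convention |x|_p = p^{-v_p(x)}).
|30/319|_11 = 11

Step 1 — compute v_11(x) by factoring powers of 11 out of the numerator and denominator: v_11(30/319) = -1. Step 2 — apply |x|_p = p^{-v_p(x)} = 11^{1} = 11.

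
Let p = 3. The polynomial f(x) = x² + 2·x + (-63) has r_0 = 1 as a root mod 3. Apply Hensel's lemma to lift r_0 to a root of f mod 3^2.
r_1 = 7 (mod 9)

Hensel: r_{i+1} = r_i − f(r_i)·(f′(r_i))^{-1} mod 3^{i+2}, f′(x) = 2x + 2. Iterate:
  r_0 = 1 (mod 3)
  r_1 = 7 (mod 9)
Final: r = 7 satisfies f(r) ≡ 0 mod 3^2.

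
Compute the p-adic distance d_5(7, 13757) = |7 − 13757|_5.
d_5(7, 13757) = 1/625

Step 1 — x − y = 7 − 13757 = -13750. Step 2 — v_5(-13750) = 4 (factor: -13750 = −(5^4 · 22); the sign does not affect v_p). Step 3 — |x − y|_5 = 5^{-4} = 1/625.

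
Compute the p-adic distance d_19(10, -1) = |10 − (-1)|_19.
d_19(10, -1) = 1

Step 1 — x − y = 10 − (-1) = 11. Step 2 — v_19(11) = 0 (factor: 11 = (19^0 · 11); the sign does not affect v_p). Step 3 — |x − y|_19 = 19^{0} = 1.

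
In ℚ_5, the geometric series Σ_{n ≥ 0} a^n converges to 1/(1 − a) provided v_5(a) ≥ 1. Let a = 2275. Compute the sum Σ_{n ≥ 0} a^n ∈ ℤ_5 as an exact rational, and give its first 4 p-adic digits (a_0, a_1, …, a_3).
Σ a^n = 1/(1 − a) = -1/2274;  first 4 digits = (1, 0, 1, 3)

v_5(a) = 2 ≥ 1, so the series converges in ℤ_5 to 1/(1 − a) = 1/(1 − 2275) = -1/2274. Expand this rational in ℤ_5: compute digits iteratively via d_i = x_i mod 5, x_{i+1} = (x_i − d_i)/5. The first 4 digits are (1, 0, 1, 3).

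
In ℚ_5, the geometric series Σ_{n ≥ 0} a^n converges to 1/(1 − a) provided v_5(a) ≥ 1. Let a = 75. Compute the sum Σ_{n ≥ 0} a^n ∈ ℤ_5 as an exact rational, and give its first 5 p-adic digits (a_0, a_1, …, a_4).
Σ a^n = 1/(1 − a) = -1/74;  first 5 digits = (1, 0, 3, 0, 4)

v_5(a) = 2 ≥ 1, so the series converges in ℤ_5 to 1/(1 − a) = 1/(1 − 75) = -1/74. Expand this rational in ℤ_5: compute digits iteratively via d_i = x_i mod 5, x_{i+1} = (x_i − d_i)/5. The first 5 digits are (1, 0, 3, 0, 4).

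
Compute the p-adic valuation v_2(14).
v_2(14) = 1

v_2(n) is the largest exponent k such that 2^k divides n. Factor out: 14 = 2^1 · 7. (Sign doesn't affect v_p.) So v_2(14) = 1.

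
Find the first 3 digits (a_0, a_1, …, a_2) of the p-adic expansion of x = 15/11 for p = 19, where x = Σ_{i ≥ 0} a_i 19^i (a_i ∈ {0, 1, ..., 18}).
(a_0, …, a_2) = (10, 3, 5)

v_19(15/11) = 0 (numerator and denominator both coprime to 19), so x ∈ ℤ_19^×. Compute digits iteratively via a_i = x_i mod 19, x_{i+1} = (x_i − a_i)/19, with x_0 = x:
  x_0 = 15/11;  a_0 = 10;  x_1 = (x_0 − 10)/19 = -5/11
  x_1 = -5/11;  a_1 = 3;  x_2 = (x_1 − 3)/19 = -2/11
  x_2 = -2/11;  a_2 = 5;  x_3 = (x_2 − 5)/19 = -3/11
Digits: (10, 3, 5).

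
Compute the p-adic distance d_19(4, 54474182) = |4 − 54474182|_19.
d_19(4, 54474182) = 1/2476099

Step 1 — x − y = 4 − 54474182 = -54474178. Step 2 — v_19(-54474178) = 5 (factor: -54474178 = −(19^5 · 22); the sign does not affect v_p). Step 3 — |x − y|_19 = 19^{-5} = 1/2476099.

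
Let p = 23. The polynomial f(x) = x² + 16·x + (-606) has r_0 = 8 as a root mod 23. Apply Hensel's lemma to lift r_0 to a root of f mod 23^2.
r_1 = 54 (mod 529)

Hensel: r_{i+1} = r_i − f(r_i)·(f′(r_i))^{-1} mod 23^{i+2}, f′(x) = 2x + 16. Iterate:
  r_0 = 8 (mod 23)
  r_1 = 54 (mod 529)
Final: r = 54 satisfies f(r) ≡ 0 mod 23^2.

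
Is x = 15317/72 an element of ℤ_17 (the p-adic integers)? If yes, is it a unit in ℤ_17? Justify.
x ∈ ℤ_17 but not a unit; v_17(x) = 2 > 0

ℤ_17 = {x ∈ ℚ_17 : v_17(x) ≥ 0} and ℤ_17^× = {x ∈ ℤ_17 : v_17(x) = 0}. Here v_17(15317/72) = v_17(num) − v_17(den) = 2; compare against these criteria.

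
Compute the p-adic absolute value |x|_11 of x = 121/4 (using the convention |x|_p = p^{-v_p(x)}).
|121/4|_11 = 1/121

Step 1 — compute v_11(x) by factoring powers of 11 out of the numerator and denominator: v_11(121/4) = 2. Step 2 — apply |x|_p = p^{-v_p(x)} = 11^{-2} = 1/121.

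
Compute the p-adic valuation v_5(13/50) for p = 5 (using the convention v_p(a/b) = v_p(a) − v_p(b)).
v_5(13/50) = -2

Factor powers of 5 from the numerator and denominator of the reduced fraction: 13 = 5^0 · 13 and 50 = 5^2 · 2. Apply v_p(a/b) = v_p(a) − v_p(b): v_5(13/50) = 0 − 2 = -2.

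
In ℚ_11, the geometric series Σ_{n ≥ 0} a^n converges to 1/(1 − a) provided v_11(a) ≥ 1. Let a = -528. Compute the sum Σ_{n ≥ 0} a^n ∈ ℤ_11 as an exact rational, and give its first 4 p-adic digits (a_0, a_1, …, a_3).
Σ a^n = 1/(1 − a) = 1/529;  first 4 digits = (1, 7, 0, 2)

v_11(a) = 1 ≥ 1, so the series converges in ℤ_11 to 1/(1 − a) = 1/(1 − (-528)) = 1/529. Expand this rational in ℤ_11: compute digits iteratively via d_i = x_i mod 11, x_{i+1} = (x_i − d_i)/11. The first 4 digits are (1, 7, 0, 2).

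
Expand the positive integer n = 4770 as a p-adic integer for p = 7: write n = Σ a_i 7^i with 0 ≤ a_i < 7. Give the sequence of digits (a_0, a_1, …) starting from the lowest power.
(a_0, a_1, …) = (3, 2, 6, 6, 1)

Repeated division by 7 gives the digits low-to-high: 4770 = 3 + 2·7^1 + 6·7^2 + 6·7^3 + 1·7^4. Digit sequence: (3, 2, 6, 6, 1).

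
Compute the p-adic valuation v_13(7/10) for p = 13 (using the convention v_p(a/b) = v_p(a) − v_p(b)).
v_13(7/10) = 0

Factor powers of 13 from the numerator and denominator of the reduced fraction: 7 = 13^0 · 7 and 10 = 13^0 · 10. Apply v_p(a/b) = v_p(a) − v_p(b): v_13(7/10) = 0 − 0 = 0.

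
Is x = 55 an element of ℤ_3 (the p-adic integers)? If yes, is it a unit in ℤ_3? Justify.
x ∈ ℤ_3^× (unit); v_3(x) = 0

ℤ_3 = {x ∈ ℚ_3 : v_3(x) ≥ 0} and ℤ_3^× = {x ∈ ℤ_3 : v_3(x) = 0}. Here v_3(55) = v_3(num) − v_3(den) = 0; compare against these criteria.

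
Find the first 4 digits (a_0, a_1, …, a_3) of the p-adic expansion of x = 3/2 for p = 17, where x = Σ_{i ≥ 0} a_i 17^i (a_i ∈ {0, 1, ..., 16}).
(a_0, …, a_3) = (10, 8, 8, 8)

v_17(3/2) = 0 (numerator and denominator both coprime to 17), so x ∈ ℤ_17^×. Compute digits iteratively via a_i = x_i mod 17, x_{i+1} = (x_i − a_i)/17, with x_0 = x:
  x_0 = 3/2;  a_0 = 10;  x_1 = (x_0 − 10)/17 = -1/2
  x_1 = -1/2;  a_1 = 8;  x_2 = (x_1 − 8)/17 = -1/2
  x_2 = -1/2;  a_2 = 8;  x_3 = (x_2 − 8)/17 = -1/2
  x_3 = -1/2;  a_3 = 8;  x_4 = (x_3 − 8)/17 = -1/2
Digits: (10, 8, 8, 8).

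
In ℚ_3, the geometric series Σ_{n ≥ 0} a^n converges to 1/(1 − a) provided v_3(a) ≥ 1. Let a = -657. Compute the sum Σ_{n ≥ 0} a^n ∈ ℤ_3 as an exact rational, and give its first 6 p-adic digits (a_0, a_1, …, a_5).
Σ a^n = 1/(1 − a) = 1/658;  first 6 digits = (1, 0, 2, 2, 1, 0)

v_3(a) = 2 ≥ 1, so the series converges in ℤ_3 to 1/(1 − a) = 1/(1 − (-657)) = 1/658. Expand this rational in ℤ_3: compute digits iteratively via d_i = x_i mod 3, x_{i+1} = (x_i − d_i)/3. The first 6 digits are (1, 0, 2, 2, 1, 0).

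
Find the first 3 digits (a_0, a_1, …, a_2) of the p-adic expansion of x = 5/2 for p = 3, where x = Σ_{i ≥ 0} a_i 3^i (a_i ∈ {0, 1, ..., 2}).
(a_0, …, a_2) = (1, 2, 1)

v_3(5/2) = 0 (numerator and denominator both coprime to 3), so x ∈ ℤ_3^×. Compute digits iteratively via a_i = x_i mod 3, x_{i+1} = (x_i − a_i)/3, with x_0 = x:
  x_0 = 5/2;  a_0 = 1;  x_1 = (x_0 − 1)/3 = 1/2
  x_1 = 1/2;  a_1 = 2;  x_2 = (x_1 − 2)/3 = -1/2
  x_2 = -1/2;  a_2 = 1;  x_3 = (x_2 − 1)/3 = -1/2
Digits: (1, 2, 1).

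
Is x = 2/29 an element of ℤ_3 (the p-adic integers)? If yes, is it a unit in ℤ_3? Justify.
x ∈ ℤ_3^× (unit); v_3(x) = 0

ℤ_3 = {x ∈ ℚ_3 : v_3(x) ≥ 0} and ℤ_3^× = {x ∈ ℤ_3 : v_3(x) = 0}. Here v_3(2/29) = v_3(num) − v_3(den) = 0; compare against these criteria.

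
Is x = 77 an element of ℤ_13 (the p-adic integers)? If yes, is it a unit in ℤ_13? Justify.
x ∈ ℤ_13^× (unit); v_13(x) = 0

ℤ_13 = {x ∈ ℚ_13 : v_13(x) ≥ 0} and ℤ_13^× = {x ∈ ℤ_13 : v_13(x) = 0}. Here v_13(77) = v_13(num) − v_13(den) = 0; compare against these criteria.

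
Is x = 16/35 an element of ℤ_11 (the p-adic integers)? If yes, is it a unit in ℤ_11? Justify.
x ∈ ℤ_11^× (unit); v_11(x) = 0

ℤ_11 = {x ∈ ℚ_11 : v_11(x) ≥ 0} and ℤ_11^× = {x ∈ ℤ_11 : v_11(x) = 0}. Here v_11(16/35) = v_11(num) − v_11(den) = 0; compare against these criteria.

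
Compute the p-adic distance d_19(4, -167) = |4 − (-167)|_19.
d_19(4, -167) = 1/19

Step 1 — x − y = 4 − (-167) = 171. Step 2 — v_19(171) = 1 (factor: 171 = (19^1 · 9); the sign does not affect v_p). Step 3 — |x − y|_19 = 19^{-1} = 1/19.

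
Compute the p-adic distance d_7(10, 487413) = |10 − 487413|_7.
d_7(10, 487413) = 1/16807

Step 1 — x − y = 10 − 487413 = -487403. Step 2 — v_7(-487403) = 5 (factor: -487403 = −(7^5 · 29); the sign does not affect v_p). Step 3 — |x − y|_7 = 7^{-5} = 1/16807.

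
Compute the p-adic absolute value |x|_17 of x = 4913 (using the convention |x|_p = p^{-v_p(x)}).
|4913|_17 = 1/4913

Step 1 — compute v_17(x) by factoring powers of 17 out of the numerator and denominator: v_17(4913) = 3. Step 2 — apply |x|_p = p^{-v_p(x)} = 17^{-3} = 1/4913.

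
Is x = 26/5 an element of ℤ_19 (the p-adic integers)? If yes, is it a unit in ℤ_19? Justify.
x ∈ ℤ_19^× (unit); v_19(x) = 0

ℤ_19 = {x ∈ ℚ_19 : v_19(x) ≥ 0} and ℤ_19^× = {x ∈ ℤ_19 : v_19(x) = 0}. Here v_19(26/5) = v_19(num) − v_19(den) = 0; compare against these criteria.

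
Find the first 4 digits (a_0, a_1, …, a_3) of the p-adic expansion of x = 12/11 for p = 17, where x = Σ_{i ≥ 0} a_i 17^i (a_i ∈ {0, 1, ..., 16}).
(a_0, …, a_3) = (15, 10, 4, 9)

v_17(12/11) = 0 (numerator and denominator both coprime to 17), so x ∈ ℤ_17^×. Compute digits iteratively via a_i = x_i mod 17, x_{i+1} = (x_i − a_i)/17, with x_0 = x:
  x_0 = 12/11;  a_0 = 15;  x_1 = (x_0 − 15)/17 = -9/11
  x_1 = -9/11;  a_1 = 10;  x_2 = (x_1 − 10)/17 = -7/11
  x_2 = -7/11;  a_2 = 4;  x_3 = (x_2 − 4)/17 = -3/11
  x_3 = -3/11;  a_3 = 9;  x_4 = (x_3 − 9)/17 = -6/11
Digits: (15, 10, 4, 9).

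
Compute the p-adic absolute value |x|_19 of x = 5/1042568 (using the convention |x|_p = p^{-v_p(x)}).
|5/1042568|_19 = 130321

Step 1 — compute v_19(x) by factoring powers of 19 out of the numerator and denominator: v_19(5/1042568) = -4. Step 2 — apply |x|_p = p^{-v_p(x)} = 19^{4} = 130321.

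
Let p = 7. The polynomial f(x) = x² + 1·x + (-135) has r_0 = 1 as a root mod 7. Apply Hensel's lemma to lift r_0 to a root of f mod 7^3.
r_2 = 127 (mod 343)

Hensel: r_{i+1} = r_i − f(r_i)·(f′(r_i))^{-1} mod 7^{i+2}, f′(x) = 2x + 1. Iterate:
  r_0 = 1 (mod 7)
  r_1 = 29 (mod 49)
  r_2 = 127 (mod 343)
Final: r = 127 satisfies f(r) ≡ 0 mod 7^3.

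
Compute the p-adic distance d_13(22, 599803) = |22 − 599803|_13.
d_13(22, 599803) = 1/28561

Step 1 — x − y = 22 − 599803 = -599781. Step 2 — v_13(-599781) = 4 (factor: -599781 = −(13^4 · 21); the sign does not affect v_p). Step 3 — |x − y|_13 = 13^{-4} = 1/28561.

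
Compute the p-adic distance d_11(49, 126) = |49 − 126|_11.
d_11(49, 126) = 1/11

Step 1 — x − y = 49 − 126 = -77. Step 2 — v_11(-77) = 1 (factor: -77 = −(11^1 · 7); the sign does not affect v_p). Step 3 — |x − y|_11 = 11^{-1} = 1/11.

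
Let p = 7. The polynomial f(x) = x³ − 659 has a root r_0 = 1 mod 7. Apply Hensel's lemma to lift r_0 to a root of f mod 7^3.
r_2 = 57 (mod 343)

Hensel: r_{i+1} = r_i − f(r_i)/f′(r_i) mod 7^{i+2}, where f′(x) = 3x². Iterate:
  r_0 = 1 (mod 7)
  r_1 = 8 (mod 49)
  r_2 = 57 (mod 343)
Final: r = 57 with f(r) ≡ 0 mod 7^3.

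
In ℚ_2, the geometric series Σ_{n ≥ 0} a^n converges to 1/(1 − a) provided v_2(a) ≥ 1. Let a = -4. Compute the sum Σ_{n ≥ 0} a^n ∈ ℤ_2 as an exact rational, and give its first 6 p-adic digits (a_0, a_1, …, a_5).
Σ a^n = 1/(1 − a) = 1/5;  first 6 digits = (1, 0, 1, 1, 0, 0)

v_2(a) = 2 ≥ 1, so the series converges in ℤ_2 to 1/(1 − a) = 1/(1 − (-4)) = 1/5. Expand this rational in ℤ_2: compute digits iteratively via d_i = x_i mod 2, x_{i+1} = (x_i − d_i)/2. The first 6 digits are (1, 0, 1, 1, 0, 0).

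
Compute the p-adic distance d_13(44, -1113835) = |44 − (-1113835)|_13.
d_13(44, -1113835) = 1/371293

Step 1 — x − y = 44 − (-1113835) = 1113879. Step 2 — v_13(1113879) = 5 (factor: 1113879 = (13^5 · 3); the sign does not affect v_p). Step 3 — |x − y|_13 = 13^{-5} = 1/371293.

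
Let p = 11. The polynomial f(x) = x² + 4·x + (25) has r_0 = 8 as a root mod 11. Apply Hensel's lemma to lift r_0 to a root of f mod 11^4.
r_3 = 734 (mod 14641)

Hensel: r_{i+1} = r_i − f(r_i)·(f′(r_i))^{-1} mod 11^{i+2}, f′(x) = 2x + 4. Iterate:
  r_0 = 8 (mod 11)
  r_1 = 8 (mod 121)
  r_2 = 734 (mod 1331)
  r_3 = 734 (mod 14641)
Final: r = 734 satisfies f(r) ≡ 0 mod 11^4.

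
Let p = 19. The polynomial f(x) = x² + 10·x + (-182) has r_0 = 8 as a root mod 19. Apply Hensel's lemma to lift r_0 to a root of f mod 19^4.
r_3 = 30750 (mod 130321)

Hensel: r_{i+1} = r_i − f(r_i)·(f′(r_i))^{-1} mod 19^{i+2}, f′(x) = 2x + 10. Iterate:
  r_0 = 8 (mod 19)
  r_1 = 65 (mod 361)
  r_2 = 3314 (mod 6859)
  r_3 = 30750 (mod 130321)
Final: r = 30750 satisfies f(r) ≡ 0 mod 19^4.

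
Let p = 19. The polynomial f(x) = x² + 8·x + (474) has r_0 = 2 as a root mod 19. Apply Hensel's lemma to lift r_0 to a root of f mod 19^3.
r_2 = 5075 (mod 6859)

Hensel: r_{i+1} = r_i − f(r_i)·(f′(r_i))^{-1} mod 19^{i+2}, f′(x) = 2x + 8. Iterate:
  r_0 = 2 (mod 19)
  r_1 = 21 (mod 361)
  r_2 = 5075 (mod 6859)
Final: r = 5075 satisfies f(r) ≡ 0 mod 19^3.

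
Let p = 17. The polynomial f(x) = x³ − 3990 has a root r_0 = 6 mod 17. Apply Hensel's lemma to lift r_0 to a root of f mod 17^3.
r_2 = 1791 (mod 4913)

Hensel: r_{i+1} = r_i − f(r_i)/f′(r_i) mod 17^{i+2}, where f′(x) = 3x². Iterate:
  r_0 = 6 (mod 17)
  r_1 = 57 (mod 289)
  r_2 = 1791 (mod 4913)
Final: r = 1791 with f(r) ≡ 0 mod 17^3.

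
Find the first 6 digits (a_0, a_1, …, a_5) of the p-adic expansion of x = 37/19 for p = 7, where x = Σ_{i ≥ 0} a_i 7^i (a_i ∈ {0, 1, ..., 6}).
(a_0, …, a_5) = (6, 2, 0, 4, 2, 0)

v_7(37/19) = 0 (numerator and denominator both coprime to 7), so x ∈ ℤ_7^×. Compute digits iteratively via a_i = x_i mod 7, x_{i+1} = (x_i − a_i)/7, with x_0 = x:
  x_0 = 37/19;  a_0 = 6;  x_1 = (x_0 − 6)/7 = -11/19
  x_1 = -11/19;  a_1 = 2;  x_2 = (x_1 − 2)/7 = -7/19
  x_2 = -7/19;  a_2 = 0;  x_3 = (x_2 − 0)/7 = -1/19
  x_3 = -1/19;  a_3 = 4;  x_4 = (x_3 − 4)/7 = -11/19
  x_4 = -11/19;  a_4 = 2;  x_5 = (x_4 − 2)/7 = -7/19
  x_5 = -7/19;  a_5 = 0;  x_6 = (x_5 − 0)/7 = -1/19
Digits: (6, 2, 0, 4, 2, 0).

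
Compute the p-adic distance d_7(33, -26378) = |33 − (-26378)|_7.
d_7(33, -26378) = 1/2401

Step 1 — x − y = 33 − (-26378) = 26411. Step 2 — v_7(26411) = 4 (factor: 26411 = (7^4 · 11); the sign does not affect v_p). Step 3 — |x − y|_7 = 7^{-4} = 1/2401.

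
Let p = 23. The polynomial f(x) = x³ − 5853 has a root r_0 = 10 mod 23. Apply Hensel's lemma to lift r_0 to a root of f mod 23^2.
r_1 = 102 (mod 529)

Hensel: r_{i+1} = r_i − f(r_i)/f′(r_i) mod 23^{i+2}, where f′(x) = 3x². Iterate:
  r_0 = 10 (mod 23)
  r_1 = 102 (mod 529)
Final: r = 102 with f(r) ≡ 0 mod 23^2.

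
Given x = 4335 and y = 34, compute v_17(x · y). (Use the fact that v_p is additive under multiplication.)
v_17(147390) = 3

v_p(x) = 2 (factor: 4335 = 17^2 · 15); v_p(y) = 1 (factor: 34 = 17^1 · 2). Additivity: v_p(xy) = v_p(x) + v_p(y) = 2 + 1 = 3. (Direct check: xy = 147390 = 17^3 · (30).)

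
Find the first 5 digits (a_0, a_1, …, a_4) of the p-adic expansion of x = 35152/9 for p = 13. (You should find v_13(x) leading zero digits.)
(a_0, …, a_4) = (0, 0, 0, 9, 11)

v_13(35152/9) = 3, so a_0 = ... = a_2 = 0. Factor out: x = 13^3 · u with u = 16/9 a unit in ℤ_13. Expand u iteratively via a_{v+i} = u_i mod 13, u_{i+1} = (u_i − a_{v+i})/13:
  u_0 = 16/9;  a_3 = 9;  u_1 = (u_0 − 9)/13 = -5/9
  u_1 = -5/9;  a_4 = 11;  u_2 = (u_1 − 11)/13 = -8/9
Digits: (0, 0, 0, 9, 11).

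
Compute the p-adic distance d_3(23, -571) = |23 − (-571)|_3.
d_3(23, -571) = 1/27

Step 1 — x − y = 23 − (-571) = 594. Step 2 — v_3(594) = 3 (factor: 594 = (3^3 · 22); the sign does not affect v_p). Step 3 — |x − y|_3 = 3^{-3} = 1/27.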